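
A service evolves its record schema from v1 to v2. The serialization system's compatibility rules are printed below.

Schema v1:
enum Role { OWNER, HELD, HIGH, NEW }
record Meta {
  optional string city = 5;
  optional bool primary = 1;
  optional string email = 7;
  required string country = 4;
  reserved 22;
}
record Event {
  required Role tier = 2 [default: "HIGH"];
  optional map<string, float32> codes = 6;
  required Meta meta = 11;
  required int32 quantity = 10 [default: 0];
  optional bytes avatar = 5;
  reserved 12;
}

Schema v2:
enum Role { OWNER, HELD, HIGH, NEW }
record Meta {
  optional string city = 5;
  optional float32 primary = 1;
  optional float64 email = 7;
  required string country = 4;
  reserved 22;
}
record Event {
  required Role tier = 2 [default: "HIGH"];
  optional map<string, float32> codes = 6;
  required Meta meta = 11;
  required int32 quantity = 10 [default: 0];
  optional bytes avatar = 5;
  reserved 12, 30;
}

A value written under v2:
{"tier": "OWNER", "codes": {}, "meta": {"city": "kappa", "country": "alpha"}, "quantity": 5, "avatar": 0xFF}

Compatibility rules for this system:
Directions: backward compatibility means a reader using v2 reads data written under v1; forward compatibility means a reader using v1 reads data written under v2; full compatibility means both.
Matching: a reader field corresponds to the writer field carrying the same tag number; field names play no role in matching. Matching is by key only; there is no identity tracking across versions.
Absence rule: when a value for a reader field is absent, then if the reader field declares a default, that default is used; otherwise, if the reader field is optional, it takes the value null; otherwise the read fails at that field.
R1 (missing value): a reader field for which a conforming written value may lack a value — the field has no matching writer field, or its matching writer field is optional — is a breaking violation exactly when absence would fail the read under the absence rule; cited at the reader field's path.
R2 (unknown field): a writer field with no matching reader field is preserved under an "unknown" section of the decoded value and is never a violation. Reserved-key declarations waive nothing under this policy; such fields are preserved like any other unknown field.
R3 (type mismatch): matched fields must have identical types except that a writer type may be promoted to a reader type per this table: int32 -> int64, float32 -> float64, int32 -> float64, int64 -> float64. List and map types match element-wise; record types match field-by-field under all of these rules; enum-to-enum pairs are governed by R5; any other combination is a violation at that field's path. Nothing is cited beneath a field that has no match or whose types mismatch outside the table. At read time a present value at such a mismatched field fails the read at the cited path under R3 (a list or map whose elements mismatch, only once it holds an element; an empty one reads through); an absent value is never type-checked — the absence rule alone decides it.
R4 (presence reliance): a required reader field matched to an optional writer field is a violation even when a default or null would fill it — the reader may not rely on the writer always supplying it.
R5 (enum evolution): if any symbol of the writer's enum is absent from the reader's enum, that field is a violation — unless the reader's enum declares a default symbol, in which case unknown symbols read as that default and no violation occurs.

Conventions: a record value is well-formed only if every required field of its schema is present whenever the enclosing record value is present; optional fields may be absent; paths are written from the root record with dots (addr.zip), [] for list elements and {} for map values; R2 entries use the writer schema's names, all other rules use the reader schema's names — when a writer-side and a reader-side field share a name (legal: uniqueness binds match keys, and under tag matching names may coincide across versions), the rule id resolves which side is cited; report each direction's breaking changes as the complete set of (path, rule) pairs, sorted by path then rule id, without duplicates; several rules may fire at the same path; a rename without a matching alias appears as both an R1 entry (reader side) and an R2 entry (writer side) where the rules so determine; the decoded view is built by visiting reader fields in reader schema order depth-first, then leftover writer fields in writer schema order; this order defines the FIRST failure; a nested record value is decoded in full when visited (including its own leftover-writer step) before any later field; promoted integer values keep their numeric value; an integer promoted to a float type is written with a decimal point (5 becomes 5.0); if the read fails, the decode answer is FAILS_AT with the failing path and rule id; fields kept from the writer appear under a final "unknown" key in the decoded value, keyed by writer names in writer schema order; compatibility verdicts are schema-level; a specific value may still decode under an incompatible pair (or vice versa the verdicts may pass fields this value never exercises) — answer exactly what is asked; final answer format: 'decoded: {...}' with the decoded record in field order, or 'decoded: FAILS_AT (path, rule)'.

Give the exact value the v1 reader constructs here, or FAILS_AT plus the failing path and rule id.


decoded: {"tier": "OWNER", "codes": {}, "meta": {"city": "kappa", "primary": null, "email": null, "country": "alpha"}, "quantity": 5, "avatar": 0xFF}

arrows below run writer -> reader for Event
decode (reader v1):
  tier := "OWNER"
  codes := {}
  meta.city := "kappa"
  meta.primary := null (absent, optional -> null)
  meta.email := null (absent, optional -> null)
  meta.country := "alpha"
  quantity := 5
  avatar := 0xFF
  => decoded: {"tier": "OWNER", "codes": {}, "meta": {"city": "kappa", "primary": null, "email": null, "country": "alpha"}, "quantity": 5, "avatar": 0xFF}
the other Event changes do not affect what is asked:
  field primary in record Meta: type bool changed to float32 -> a verdict-level change on Event — the shown value reads the same
  field email in record Meta: type string changed to float64 -> a verdict-level change on Event — the shown value reads the same


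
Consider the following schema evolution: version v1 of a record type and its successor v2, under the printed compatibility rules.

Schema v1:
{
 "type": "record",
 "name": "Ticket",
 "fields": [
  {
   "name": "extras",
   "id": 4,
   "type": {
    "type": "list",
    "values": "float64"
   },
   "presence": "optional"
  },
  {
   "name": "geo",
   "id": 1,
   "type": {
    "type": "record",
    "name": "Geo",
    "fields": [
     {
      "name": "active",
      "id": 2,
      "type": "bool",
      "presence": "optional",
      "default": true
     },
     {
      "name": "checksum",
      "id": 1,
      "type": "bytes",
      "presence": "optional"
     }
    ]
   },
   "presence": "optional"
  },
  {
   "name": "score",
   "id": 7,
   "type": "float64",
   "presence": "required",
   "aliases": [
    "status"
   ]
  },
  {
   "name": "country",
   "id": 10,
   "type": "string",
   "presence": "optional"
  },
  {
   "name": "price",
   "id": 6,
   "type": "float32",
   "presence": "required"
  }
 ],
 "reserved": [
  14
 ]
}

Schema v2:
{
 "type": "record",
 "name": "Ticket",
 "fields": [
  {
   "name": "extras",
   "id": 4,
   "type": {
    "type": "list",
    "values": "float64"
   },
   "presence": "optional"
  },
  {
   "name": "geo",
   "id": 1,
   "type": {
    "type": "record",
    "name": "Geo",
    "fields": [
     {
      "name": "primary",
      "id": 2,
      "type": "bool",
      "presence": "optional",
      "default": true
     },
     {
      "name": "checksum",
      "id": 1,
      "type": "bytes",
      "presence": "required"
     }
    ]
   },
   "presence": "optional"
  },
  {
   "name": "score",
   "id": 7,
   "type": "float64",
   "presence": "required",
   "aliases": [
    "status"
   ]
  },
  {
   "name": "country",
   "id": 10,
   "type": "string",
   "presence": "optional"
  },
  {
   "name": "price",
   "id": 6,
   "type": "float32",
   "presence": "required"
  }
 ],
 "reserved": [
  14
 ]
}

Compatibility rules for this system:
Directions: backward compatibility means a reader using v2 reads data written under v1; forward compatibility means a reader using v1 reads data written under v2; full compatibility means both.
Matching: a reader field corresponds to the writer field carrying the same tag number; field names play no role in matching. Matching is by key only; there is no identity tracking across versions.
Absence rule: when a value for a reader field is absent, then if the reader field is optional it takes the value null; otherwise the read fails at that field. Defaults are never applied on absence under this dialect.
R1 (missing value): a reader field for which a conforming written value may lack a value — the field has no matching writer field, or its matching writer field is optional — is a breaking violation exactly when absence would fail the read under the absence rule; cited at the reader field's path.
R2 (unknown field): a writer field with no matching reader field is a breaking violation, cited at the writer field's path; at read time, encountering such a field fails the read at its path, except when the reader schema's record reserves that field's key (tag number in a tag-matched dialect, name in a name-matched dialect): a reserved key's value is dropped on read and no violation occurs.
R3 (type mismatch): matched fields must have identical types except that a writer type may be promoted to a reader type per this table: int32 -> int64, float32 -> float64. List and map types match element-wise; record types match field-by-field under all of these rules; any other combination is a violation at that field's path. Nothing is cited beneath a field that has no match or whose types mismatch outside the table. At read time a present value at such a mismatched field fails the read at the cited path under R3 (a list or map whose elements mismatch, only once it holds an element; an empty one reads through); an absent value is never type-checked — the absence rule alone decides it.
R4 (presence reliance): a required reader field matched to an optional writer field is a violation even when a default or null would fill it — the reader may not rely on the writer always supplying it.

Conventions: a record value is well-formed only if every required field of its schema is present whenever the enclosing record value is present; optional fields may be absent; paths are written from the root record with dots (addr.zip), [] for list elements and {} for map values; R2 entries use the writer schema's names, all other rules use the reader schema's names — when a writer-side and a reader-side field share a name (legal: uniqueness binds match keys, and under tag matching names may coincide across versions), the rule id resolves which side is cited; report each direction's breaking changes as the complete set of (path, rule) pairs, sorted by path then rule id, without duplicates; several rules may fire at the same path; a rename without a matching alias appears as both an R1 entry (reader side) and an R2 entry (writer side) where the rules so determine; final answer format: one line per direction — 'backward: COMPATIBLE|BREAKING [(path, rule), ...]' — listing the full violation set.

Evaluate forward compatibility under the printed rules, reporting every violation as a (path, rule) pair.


each type pair in Ticket: writer, then reader
forward analysis of Ticket with v1 as reader and v2 as writer:
  list<float64> -> list<float64>, writer optional: extras aligns to extras
  Geo -> Geo, writer optional: geo aligns to geo
  float64 -> float64, writer required: score aligns to score
  string -> string, writer optional: country aligns to country
  float32 -> float32, writer required: price aligns to price
  bool -> bool, writer optional: geo.active aligns to geo.primary
  bytes -> bytes, writer required: geo.checksum aligns to geo.checksum
  => forward verdict for Ticket: COMPATIBLE, no violations
the other Ticket changes do not affect what is asked:
  renamed field active to primary in record Geo -> no rule fires on it in Ticket's dialect; the asked verdict holds
  field checksum in record Geo: optional changed to required -> fires only in the backward direction of Ticket, which is not asked here

forward: COMPATIBLE []


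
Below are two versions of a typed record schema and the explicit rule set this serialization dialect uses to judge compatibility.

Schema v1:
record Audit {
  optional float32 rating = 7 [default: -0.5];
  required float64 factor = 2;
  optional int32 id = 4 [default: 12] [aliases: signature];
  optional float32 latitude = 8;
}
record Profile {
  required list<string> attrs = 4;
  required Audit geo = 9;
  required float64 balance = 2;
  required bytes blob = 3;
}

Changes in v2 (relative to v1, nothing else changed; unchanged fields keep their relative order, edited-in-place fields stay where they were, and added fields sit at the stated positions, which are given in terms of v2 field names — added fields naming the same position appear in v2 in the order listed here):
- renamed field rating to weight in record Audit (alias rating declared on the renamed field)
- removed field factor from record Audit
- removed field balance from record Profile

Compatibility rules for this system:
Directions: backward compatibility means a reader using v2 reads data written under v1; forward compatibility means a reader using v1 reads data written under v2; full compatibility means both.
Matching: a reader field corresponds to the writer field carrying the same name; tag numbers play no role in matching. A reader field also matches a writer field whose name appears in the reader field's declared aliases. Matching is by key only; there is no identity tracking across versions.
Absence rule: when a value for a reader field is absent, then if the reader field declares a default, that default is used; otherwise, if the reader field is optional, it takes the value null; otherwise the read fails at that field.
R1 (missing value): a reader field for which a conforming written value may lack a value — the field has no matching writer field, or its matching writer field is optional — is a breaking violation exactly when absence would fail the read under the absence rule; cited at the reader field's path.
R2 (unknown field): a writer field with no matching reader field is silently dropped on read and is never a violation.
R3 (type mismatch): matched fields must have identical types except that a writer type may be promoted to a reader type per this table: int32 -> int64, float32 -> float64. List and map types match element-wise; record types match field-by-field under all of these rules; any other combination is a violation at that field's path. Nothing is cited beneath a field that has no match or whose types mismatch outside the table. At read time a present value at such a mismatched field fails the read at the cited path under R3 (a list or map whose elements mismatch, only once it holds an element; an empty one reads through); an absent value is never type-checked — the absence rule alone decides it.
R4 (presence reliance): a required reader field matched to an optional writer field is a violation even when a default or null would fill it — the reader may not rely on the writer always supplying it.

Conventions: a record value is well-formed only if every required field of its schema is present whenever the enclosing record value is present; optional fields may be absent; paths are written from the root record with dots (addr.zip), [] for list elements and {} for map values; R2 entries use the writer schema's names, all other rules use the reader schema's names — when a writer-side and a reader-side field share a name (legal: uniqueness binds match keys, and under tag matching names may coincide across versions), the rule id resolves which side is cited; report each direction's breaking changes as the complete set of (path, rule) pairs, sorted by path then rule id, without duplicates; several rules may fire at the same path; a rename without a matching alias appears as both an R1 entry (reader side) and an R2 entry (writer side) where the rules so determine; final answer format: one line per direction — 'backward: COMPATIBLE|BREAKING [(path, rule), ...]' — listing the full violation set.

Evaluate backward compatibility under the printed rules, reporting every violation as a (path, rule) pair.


each type pair in Profile: writer, then reader
backward pass over Profile, reader schema v2, writer schema v1:
  writer required, list<string> -> list<string>: reader attrs maps from writer attrs
  writer required, Audit -> Audit: reader geo maps from writer geo
  writer required, bytes -> bytes: reader blob maps from writer blob
  writer balance: unknown to reader
  writer optional, float32 -> float32: reader geo.weight maps from writer geo.rating
  writer optional, int32 -> int32: reader geo.id maps from writer geo.id
  writer optional, float32 -> float32: reader geo.latitude maps from writer geo.latitude
  writer geo.factor: unknown to reader
  => backward verdict for Profile: COMPATIBLE, no violations
the rest of the Profile diff is inert for this question:
  renamed field rating to weight in record Audit (alias rating declared on the renamed field) -> fires no rule on Profile, leaving the asked answer as it is
  removed field factor from record Audit -> its effect on Profile is confined to the forward direction, not asked
  removed field balance from record Profile -> its effect on Profile is confined to the forward direction, not asked

backward: COMPATIBLE []


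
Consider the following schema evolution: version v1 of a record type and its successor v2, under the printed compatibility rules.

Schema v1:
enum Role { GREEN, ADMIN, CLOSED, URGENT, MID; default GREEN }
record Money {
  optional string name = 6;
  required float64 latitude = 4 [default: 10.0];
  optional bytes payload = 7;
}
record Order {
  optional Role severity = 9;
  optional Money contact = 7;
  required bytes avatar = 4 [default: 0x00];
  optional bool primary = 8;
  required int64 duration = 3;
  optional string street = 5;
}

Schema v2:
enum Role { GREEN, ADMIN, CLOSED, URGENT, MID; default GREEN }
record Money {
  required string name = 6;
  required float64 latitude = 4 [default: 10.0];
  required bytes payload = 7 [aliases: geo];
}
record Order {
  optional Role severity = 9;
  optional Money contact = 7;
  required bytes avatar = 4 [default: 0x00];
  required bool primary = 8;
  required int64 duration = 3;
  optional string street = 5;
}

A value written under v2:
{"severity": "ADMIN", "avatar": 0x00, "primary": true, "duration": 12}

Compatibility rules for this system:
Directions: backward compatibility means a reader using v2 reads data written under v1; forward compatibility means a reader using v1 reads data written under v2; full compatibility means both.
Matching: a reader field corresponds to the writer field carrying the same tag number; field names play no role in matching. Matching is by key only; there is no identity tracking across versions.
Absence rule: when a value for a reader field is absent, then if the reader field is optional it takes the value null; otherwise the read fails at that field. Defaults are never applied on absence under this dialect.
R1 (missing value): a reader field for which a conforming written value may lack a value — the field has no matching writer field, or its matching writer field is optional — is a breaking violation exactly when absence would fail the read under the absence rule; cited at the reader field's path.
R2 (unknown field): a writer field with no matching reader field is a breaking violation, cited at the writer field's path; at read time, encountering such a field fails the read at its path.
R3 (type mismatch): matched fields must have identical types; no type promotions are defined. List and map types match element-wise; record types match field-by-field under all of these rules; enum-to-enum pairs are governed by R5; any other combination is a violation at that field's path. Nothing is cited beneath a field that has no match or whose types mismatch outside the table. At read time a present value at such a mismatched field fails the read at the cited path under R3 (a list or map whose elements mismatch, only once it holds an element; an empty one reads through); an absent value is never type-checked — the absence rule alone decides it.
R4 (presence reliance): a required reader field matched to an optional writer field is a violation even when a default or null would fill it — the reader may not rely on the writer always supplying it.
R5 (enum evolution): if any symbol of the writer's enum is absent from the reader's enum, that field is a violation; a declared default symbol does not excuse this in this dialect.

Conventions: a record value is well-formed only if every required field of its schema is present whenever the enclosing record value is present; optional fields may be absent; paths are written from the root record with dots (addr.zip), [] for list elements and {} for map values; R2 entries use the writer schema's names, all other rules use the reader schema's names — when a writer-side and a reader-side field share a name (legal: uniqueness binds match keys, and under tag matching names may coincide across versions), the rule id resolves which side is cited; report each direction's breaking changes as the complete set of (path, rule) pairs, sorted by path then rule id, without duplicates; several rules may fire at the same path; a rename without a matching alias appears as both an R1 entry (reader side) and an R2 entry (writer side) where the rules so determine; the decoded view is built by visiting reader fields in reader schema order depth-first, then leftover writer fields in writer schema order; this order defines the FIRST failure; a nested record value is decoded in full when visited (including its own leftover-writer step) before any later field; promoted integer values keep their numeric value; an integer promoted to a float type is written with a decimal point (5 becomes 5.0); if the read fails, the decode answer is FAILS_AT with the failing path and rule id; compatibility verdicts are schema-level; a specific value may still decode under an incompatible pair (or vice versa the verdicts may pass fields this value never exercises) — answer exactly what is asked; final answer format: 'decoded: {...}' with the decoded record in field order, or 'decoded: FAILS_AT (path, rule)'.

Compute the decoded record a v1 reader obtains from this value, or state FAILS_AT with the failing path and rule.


arrows below run writer -> reader for Order
migrating the Order value to v1:
  severity := "ADMIN"
  contact := null (not supplied -> null)
  avatar := 0x00
  primary := true
  duration := 12
  street := null (not supplied -> null)
  => decoded: {"severity": "ADMIN", "contact": null, "avatar": 0x00, "primary": true, "duration": 12, "street": null}
the rest of the Order diff is inert for this question:
  field payload in record Money: optional changed to required -> matters for Order compatibility verdicts, not for this value's decode
  field primary in record Order: optional changed to required -> matters for Order compatibility verdicts, not for this value's decode
  field name in record Money: optional changed to required -> matters for Order compatibility verdicts, not for this value's decode

decoded: {"severity": "ADMIN", "contact": null, "avatar": 0x00, "primary": true, "duration": 12, "street": null}


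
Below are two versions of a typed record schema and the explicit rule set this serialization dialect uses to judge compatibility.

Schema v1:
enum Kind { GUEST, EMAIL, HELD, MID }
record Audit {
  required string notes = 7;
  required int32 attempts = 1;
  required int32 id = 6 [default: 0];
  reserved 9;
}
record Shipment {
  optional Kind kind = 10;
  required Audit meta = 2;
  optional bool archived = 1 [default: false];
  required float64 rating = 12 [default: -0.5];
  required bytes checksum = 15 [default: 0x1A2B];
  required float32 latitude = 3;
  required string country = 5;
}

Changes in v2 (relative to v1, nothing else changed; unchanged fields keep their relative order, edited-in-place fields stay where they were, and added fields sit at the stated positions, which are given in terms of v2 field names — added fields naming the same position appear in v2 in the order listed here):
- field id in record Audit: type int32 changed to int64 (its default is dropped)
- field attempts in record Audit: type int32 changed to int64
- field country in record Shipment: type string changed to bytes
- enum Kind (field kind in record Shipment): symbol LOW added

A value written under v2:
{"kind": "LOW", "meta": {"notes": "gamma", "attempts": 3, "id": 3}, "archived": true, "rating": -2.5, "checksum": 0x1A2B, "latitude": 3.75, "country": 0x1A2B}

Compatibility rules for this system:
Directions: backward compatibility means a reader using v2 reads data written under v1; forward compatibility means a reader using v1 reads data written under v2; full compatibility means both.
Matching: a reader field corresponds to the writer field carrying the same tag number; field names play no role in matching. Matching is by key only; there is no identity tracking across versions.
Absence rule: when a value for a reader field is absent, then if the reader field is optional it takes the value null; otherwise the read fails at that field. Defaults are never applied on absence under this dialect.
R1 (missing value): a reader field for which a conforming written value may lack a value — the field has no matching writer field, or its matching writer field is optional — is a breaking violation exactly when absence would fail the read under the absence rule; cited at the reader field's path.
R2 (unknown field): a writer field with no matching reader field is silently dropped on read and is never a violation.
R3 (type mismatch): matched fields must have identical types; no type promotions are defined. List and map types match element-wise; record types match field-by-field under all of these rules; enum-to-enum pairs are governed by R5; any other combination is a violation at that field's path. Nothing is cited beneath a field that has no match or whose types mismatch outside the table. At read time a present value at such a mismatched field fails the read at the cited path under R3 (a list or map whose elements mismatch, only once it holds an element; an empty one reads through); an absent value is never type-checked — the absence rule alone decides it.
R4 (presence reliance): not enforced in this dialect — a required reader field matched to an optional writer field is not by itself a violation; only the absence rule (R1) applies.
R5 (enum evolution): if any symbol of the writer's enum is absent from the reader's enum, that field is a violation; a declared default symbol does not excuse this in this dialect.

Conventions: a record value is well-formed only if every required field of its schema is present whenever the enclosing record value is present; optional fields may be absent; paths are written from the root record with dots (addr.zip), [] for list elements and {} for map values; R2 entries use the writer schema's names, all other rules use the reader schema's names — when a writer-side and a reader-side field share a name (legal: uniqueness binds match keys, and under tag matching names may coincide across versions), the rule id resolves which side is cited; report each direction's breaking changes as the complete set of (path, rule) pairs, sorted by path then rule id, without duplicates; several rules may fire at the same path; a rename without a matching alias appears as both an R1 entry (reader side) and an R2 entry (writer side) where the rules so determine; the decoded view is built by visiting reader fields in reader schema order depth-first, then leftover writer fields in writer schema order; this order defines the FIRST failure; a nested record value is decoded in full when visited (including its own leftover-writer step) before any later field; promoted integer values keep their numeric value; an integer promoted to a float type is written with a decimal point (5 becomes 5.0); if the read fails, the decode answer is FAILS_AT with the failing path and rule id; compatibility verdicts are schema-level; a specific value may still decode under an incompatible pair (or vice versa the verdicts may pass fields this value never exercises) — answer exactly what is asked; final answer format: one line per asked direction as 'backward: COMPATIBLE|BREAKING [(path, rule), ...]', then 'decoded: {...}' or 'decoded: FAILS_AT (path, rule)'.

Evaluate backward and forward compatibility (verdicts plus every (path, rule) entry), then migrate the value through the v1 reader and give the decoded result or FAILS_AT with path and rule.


in Shipment below, arrows point writer -> reader
backward analysis of Shipment with v2 as reader and v1 as writer:
  writer optional, Kind -> Kind: reader kind maps from writer kind
  writer required, Audit -> Audit: reader meta maps from writer meta
  writer optional, bool -> bool: reader archived maps from writer archived
  writer required, float64 -> float64: reader rating maps from writer rating
  writer required, bytes -> bytes: reader checksum maps from writer checksum
  writer required, float32 -> float32: reader latitude maps from writer latitude
  writer required, string -> bytes: reader country maps from writer country
  writer required, string -> string: reader meta.notes maps from writer meta.notes
  writer required, int32 -> int64: reader meta.attempts maps from writer meta.attempts
  writer required, int32 -> int64: reader meta.id maps from writer meta.id
  violation R3 at country
  violation R3 at meta.attempts
  violation R3 at meta.id
  => backward: BREAKING (3)
forward analysis of Shipment with v1 as reader and v2 as writer:
  writer optional, Kind -> Kind: reader kind maps from writer kind
  writer required, Audit -> Audit: reader meta maps from writer meta
  writer optional, bool -> bool: reader archived maps from writer archived
  writer required, float64 -> float64: reader rating maps from writer rating
  writer required, bytes -> bytes: reader checksum maps from writer checksum
  writer required, float32 -> float32: reader latitude maps from writer latitude
  writer required, bytes -> string: reader country maps from writer country
  writer required, string -> string: reader meta.notes maps from writer meta.notes
  writer required, int64 -> int32: reader meta.attempts maps from writer meta.attempts
  writer required, int64 -> int32: reader meta.id maps from writer meta.id
  violation R3 at country
  violation R5 at kind
  violation R3 at meta.attempts
  violation R3 at meta.id
  => forward: BREAKING (4)
decode (reader v1):
  read fails at kind under R5
  => FAILS_AT (kind, R5)

backward: BREAKING [(country, R3), (meta.attempts, R3), (meta.id, R3)]; forward: BREAKING [(country, R3), (kind, R5), (meta.attempts, R3), (meta.id, R3)]; decoded: FAILS_AT (kind, R5)


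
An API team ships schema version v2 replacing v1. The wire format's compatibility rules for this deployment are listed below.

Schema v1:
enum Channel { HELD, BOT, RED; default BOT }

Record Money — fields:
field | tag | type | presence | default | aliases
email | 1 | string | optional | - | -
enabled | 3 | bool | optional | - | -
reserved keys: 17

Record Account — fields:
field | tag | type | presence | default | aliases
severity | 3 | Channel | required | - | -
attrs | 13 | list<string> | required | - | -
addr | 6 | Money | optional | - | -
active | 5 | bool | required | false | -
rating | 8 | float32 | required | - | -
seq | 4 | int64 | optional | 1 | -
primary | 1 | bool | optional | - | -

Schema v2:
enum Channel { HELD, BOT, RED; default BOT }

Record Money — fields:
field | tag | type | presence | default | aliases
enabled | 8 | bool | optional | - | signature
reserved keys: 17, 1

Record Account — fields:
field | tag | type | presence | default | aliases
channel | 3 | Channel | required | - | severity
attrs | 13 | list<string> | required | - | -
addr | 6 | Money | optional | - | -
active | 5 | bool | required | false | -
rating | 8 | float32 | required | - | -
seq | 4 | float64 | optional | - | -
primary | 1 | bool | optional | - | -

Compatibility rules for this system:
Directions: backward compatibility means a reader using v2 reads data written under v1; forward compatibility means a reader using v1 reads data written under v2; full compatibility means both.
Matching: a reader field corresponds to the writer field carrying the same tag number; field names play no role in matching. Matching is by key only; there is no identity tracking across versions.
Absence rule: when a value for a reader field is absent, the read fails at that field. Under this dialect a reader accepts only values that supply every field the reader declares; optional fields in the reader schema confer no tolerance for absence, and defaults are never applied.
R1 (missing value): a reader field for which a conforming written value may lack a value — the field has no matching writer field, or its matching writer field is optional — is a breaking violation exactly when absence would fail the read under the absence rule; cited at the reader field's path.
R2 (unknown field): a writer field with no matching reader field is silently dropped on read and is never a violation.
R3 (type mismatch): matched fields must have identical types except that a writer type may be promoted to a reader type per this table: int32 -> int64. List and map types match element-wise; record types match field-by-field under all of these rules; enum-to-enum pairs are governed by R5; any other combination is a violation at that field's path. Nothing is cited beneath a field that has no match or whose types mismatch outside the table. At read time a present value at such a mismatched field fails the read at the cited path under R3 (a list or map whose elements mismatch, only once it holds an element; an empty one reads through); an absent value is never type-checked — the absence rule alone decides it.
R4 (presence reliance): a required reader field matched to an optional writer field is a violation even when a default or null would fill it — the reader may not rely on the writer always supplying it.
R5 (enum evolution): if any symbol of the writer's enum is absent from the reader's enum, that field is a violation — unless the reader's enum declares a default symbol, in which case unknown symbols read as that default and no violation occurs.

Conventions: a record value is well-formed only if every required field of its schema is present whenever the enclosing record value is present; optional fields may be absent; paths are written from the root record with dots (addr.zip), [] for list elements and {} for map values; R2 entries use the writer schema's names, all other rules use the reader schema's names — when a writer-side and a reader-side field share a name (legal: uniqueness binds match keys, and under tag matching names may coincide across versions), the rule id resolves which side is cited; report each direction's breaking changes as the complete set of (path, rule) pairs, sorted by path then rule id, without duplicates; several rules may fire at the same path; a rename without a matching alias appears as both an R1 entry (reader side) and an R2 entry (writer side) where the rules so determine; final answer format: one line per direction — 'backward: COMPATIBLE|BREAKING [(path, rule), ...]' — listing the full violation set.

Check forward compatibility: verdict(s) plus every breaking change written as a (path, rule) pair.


forward: BREAKING [(addr, R1), (addr.email, R1), (addr.enabled, R1), (primary, R1), (seq, R1), (seq, R3)]

arrows below run writer -> reader for Account
forward pass over Account, reader schema v1, writer schema v2:
  Channel -> Channel, writer required: severity aligns to channel
  list<string> -> list<string>, writer required: attrs aligns to attrs
  Money -> Money, writer optional: addr aligns to addr
  bool -> bool, writer required: active aligns to active
  float32 -> float32, writer required: rating aligns to rating
  float64 -> int64, writer optional: seq aligns to seq
  bool -> bool, writer optional: primary aligns to primary
  addr.email has no writer counterpart
  addr.enabled has no writer counterpart
  writer field addr.enabled has no reader counterpart
  breaking: (addr, R1)
  breaking: (addr.email, R1)
  breaking: (addr.enabled, R1)
  breaking: (primary, R1)
  breaking: (seq, R1)
  breaking: (seq, R3)
  forward on Account therefore BREAKING (6)
ruling out the remaining Account differences:
  renamed field severity to channel in record Account (alias severity declared on the renamed field) -> inert for the asked Account verdict: nothing fires
  field enabled in record Money: tag 3 changed to 8 -> inert for the asked Account verdict: nothing fires
  removed field email from record Money (its key 1 joins the reserved list) -> fires only in the backward direction of Account, which is not asked here


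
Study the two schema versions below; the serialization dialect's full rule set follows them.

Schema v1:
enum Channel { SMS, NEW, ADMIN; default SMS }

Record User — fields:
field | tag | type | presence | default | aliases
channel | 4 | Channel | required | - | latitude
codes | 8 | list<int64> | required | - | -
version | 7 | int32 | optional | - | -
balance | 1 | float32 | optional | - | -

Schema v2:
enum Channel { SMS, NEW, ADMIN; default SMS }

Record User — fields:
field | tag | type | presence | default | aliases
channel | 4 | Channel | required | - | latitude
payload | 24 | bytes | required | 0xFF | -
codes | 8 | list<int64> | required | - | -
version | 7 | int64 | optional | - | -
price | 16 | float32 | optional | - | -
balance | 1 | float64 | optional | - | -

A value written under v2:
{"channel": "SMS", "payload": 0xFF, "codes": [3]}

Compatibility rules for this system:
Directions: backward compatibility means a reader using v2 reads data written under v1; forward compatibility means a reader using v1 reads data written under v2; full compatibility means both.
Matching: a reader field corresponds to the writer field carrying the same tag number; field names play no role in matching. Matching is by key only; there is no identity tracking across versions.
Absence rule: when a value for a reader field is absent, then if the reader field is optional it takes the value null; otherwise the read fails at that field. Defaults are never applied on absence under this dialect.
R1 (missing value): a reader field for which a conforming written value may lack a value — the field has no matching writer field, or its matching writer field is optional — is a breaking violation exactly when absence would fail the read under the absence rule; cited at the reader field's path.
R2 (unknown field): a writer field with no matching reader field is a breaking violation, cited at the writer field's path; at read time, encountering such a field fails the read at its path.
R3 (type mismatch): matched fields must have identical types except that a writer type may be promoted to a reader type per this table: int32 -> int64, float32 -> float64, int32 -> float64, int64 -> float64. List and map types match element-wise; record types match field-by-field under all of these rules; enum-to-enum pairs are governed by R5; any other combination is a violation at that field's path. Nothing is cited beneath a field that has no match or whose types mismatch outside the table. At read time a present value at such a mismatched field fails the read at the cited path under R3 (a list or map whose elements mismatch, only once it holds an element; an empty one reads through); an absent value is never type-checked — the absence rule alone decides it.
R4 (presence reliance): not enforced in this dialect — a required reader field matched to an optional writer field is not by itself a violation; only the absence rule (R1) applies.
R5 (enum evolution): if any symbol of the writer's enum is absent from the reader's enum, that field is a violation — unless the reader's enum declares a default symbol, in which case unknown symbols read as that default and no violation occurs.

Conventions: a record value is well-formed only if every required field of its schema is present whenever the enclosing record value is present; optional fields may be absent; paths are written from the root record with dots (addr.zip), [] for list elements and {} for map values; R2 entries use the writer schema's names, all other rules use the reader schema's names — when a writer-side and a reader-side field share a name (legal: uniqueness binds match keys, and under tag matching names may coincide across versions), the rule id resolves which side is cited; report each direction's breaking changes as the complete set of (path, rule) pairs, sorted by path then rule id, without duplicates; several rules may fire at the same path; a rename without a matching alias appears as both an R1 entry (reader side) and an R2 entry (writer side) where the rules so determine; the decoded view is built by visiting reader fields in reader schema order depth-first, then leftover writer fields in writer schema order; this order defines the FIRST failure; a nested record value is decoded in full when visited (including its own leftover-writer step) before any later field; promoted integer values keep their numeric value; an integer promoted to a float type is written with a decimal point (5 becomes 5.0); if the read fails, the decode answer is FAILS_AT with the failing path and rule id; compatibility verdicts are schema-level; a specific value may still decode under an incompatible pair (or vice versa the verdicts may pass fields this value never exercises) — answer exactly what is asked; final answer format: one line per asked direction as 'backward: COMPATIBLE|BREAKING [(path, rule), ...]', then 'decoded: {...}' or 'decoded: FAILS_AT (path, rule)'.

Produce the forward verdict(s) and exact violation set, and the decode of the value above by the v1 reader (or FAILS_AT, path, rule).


the writer's type comes first in each User pair
forward pass over User, reader schema v1, writer schema v2:
  Channel -> Channel, writer required: channel aligns to channel
  list<int64> -> list<int64>, writer required: codes aligns to codes
  int64 -> int32, writer optional: version aligns to version
  float64 -> float32, writer optional: balance aligns to balance
  writer payload: unknown to reader
  writer price: unknown to reader
  rule R3 violated at balance
  rule R2 violated at payload
  rule R2 violated at price
  rule R3 violated at version
  => forward: BREAKING (4)
decode walk for User under reader schema v1:
  channel := "SMS"
  codes := [3]
  version := null (absent, optional -> null)
  balance := null (absent, optional -> null)
  read fails at payload under R2 (unknown field)
  => FAILS_AT (payload, R2)

forward: BREAKING [(balance, R3), (payload, R2), (price, R2), (version, R3)]; decoded: FAILS_AT (payload, R2)
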